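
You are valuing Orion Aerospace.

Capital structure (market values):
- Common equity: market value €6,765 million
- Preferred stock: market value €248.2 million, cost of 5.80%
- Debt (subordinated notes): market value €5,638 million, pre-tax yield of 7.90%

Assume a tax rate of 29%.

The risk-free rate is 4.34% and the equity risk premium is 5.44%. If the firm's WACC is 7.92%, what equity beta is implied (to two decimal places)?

1.03

Total capital V = 6765 + 248.2 + 5638 = 12651.2.
Equity weight = 6765/12651.2 = 0.5347.
Preferred weight = 248.2/12651.2 = 0.0196.
Subordinated notes weight = 5638/12651.2 = 0.4456.
Debt contribution = 0.4456 × 7.9% × (1 − 29%) = 2.4996%.
Preferred contribution = 0.0196 × 5.8% = 0.1138%.
Required equity contribution = 7.92% − 2.6134% = 5.3066%  ⇒  Re = 9.9238%.
CAPM: 9.9238% = 4.34% + β × 5.44%  ⇒  β = 1.0264.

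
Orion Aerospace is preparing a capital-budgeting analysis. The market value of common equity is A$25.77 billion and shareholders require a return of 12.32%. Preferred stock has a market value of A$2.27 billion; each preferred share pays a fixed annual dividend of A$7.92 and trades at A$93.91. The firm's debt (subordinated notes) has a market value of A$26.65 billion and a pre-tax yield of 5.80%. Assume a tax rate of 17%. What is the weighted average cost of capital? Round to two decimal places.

Cost of preferred: Rp = 7.92 / 93.91 = 8.4336%.
Total capital V = 25.77 + 2.27 + 26.65 = 54.69.
Equity: weight = 25.77/54.69 = 0.4712; cost = 12.32%.
Preferred: weight = 2.27/54.69 = 0.0415; cost = 8.4336%.
Subordinated notes: weight = 26.65/54.69 = 0.4873; after-tax cost = 5.8% × (1 − 17%) = 4.8140%.
WACC = 0.4712 × 12.3200% + 0.0415 × 8.4336% + 0.4873 × 4.8140% = 8.5011%.

8.50%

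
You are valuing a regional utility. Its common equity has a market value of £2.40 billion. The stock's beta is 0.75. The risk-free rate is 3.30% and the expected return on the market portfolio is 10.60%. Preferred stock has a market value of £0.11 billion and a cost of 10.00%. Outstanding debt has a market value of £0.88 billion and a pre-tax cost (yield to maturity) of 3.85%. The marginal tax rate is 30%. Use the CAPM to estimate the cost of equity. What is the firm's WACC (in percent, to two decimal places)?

Market risk premium = 10.6% − 3.3% = 7.3%.
Cost of equity via CAPM: Re = 3.3% + 0.75 × 7.3% = 8.7750%.
Total capital V = 2.4 + 0.11 + 0.88 = 3.39.
Equity: weight = 2.4/3.39 = 0.7080; cost = 8.775%.
Preferred: weight = 0.11/3.39 = 0.0324; cost = 10%.
Debt: weight = 0.88/3.39 = 0.2596; after-tax cost = 3.85% × (1 − 30%) = 2.6950%.
WACC = 0.7080 × 8.7750% + 0.0324 × 10.0000% + 0.2596 × 2.6950% = 7.2365%.

7.24%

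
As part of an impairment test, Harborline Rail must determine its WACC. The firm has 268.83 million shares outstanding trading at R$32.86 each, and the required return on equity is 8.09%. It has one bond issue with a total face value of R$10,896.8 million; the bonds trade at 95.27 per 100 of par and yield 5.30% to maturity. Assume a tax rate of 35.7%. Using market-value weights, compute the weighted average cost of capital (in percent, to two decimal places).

Market value of equity E = 32.86 × 268.83m = 8833.7538m. Market value of debt D = 10896.8m × 95.27/100 = 10381.38136m.
Total capital V = 8833.7538 + 10381.38136 = 19215.13516.
Equity: weight = 8833.7538/19215.13516 = 0.4597; cost = 8.09%.
Bonds outstanding: weight = 10381.38136/19215.13516 = 0.5403; after-tax cost = 5.3% × (1 − 35.7%) = 3.4079%.
WACC = 0.4597 × 8.0900% + 0.5403 × 3.4079% = 5.5604%.

5.56%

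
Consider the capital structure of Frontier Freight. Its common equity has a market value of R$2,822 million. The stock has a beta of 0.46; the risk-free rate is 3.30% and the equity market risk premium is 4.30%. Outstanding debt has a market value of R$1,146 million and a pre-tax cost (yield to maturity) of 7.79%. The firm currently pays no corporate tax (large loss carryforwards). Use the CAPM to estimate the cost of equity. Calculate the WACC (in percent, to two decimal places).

6.00%

Cost of equity via CAPM: Re = 3.3% + 0.46 × 4.3% = 5.2780%.
Total capital V = 2822 + 1146 = 3968.
Equity: weight = 2822/3968 = 0.7112; cost = 5.278%.
Debt: weight = 1146/3968 = 0.2888; after-tax cost = 7.79% × (1 − 0%) = 7.7900%.
WACC = 0.7112 × 5.2780% + 0.2888 × 7.7900% = 6.0035%.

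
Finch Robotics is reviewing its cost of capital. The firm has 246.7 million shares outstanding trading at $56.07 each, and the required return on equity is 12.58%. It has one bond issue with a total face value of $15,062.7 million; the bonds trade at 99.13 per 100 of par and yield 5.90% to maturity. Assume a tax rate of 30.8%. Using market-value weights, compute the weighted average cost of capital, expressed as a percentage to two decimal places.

Market value of equity E = 56.07 × 246.7m = 13832.469m. Market value of debt D = 15062.7m × 99.13/100 = 14931.65451m.
Total capital V = 13832.469 + 14931.65451 = 28764.12351.
Equity: weight = 13832.469/28764.12351 = 0.4809; cost = 12.58%.
Bonds outstanding: weight = 14931.65451/28764.12351 = 0.5191; after-tax cost = 5.9% × (1 − 30.8%) = 4.0828%.
WACC = 0.4809 × 12.5800% + 0.5191 × 4.0828% = 8.1690%.

8.17%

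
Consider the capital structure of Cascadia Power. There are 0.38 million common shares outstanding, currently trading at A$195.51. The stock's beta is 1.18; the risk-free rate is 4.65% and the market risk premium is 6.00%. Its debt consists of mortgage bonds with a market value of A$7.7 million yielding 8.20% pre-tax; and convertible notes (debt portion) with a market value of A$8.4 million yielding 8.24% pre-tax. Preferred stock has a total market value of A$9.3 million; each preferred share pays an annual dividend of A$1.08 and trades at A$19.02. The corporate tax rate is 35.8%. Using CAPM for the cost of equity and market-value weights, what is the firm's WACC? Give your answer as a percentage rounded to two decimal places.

10.12%

Cost of equity via CAPM: Re = 4.65% + 1.18 × 6.0% = 11.7300%.
Cost of preferred: Rp = 1.08 / 19.02 = 5.6782%.
Market value of equity E = 195.51 × 0.38m = 74.2938m.
Total capital V = 74.2938 + 9.3 + 7.7 + 8.4 = 99.6938.
Equity: weight = 74.2938/99.6938 = 0.7452; cost = 11.73%.
Preferred: weight = 9.3/99.6938 = 0.0933; cost = 5.6782%.
Mortgage bonds: weight = 7.7/99.6938 = 0.0772; after-tax cost = 8.2% × (1 − 35.8%) = 5.2644%.
Convertible notes (debt portion): weight = 8.4/99.6938 = 0.0843; after-tax cost = 8.24% × (1 − 35.8%) = 5.2901%.
WACC = 0.7452 × 11.7300% + 0.0933 × 5.6782% + 0.0772 × 5.2644% + 0.0843 × 5.2901% = 10.1235%.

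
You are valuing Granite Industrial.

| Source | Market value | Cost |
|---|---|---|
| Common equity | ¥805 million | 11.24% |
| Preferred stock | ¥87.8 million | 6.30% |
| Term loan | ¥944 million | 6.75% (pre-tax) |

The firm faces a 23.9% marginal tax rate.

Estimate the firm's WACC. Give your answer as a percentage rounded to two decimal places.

Total capital V = 805 + 87.8 + 944 = 1836.8.
Equity: weight = 805/1836.8 = 0.4383; cost = 11.24%.
Preferred: weight = 87.8/1836.8 = 0.0478; cost = 6.3%.
Term loan: weight = 944/1836.8 = 0.5139; after-tax cost = 6.75% × (1 − 23.9%) = 5.1368%.
WACC = 0.4383 × 11.2400% + 0.0478 × 6.3000% + 0.5139 × 5.1368% = 7.8672%.

7.87%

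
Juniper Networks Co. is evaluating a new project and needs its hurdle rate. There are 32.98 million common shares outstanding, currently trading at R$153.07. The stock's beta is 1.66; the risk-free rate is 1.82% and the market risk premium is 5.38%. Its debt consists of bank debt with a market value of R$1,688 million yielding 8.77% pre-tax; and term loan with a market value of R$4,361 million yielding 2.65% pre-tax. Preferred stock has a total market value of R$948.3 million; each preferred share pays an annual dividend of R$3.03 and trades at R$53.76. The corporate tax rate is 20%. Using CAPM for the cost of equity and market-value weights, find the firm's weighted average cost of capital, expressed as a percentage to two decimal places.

6.70%

Cost of equity via CAPM: Re = 1.82% + 1.66 × 5.38% = 10.7508%.
Cost of preferred: Rp = 3.03 / 53.76 = 5.6362%.
Market value of equity E = 153.07 × 32.98m = 5048.2486m.
Total capital V = 5048.2486 + 948.3 + 1688 + 4361 = 12045.5486.
Equity: weight = 5048.2486/12045.5486 = 0.4191; cost = 10.7508%.
Preferred: weight = 948.3/12045.5486 = 0.0787; cost = 5.6362%.
Bank debt: weight = 1688/12045.5486 = 0.1401; after-tax cost = 8.77% × (1 − 20%) = 7.0160%.
Term loan: weight = 4361/12045.5486 = 0.3620; after-tax cost = 2.65% × (1 − 20%) = 2.1200%.
WACC = 0.4191 × 10.7508% + 0.0787 × 5.6362% + 0.1401 × 7.0160% + 0.3620 × 2.1200% = 6.7001%.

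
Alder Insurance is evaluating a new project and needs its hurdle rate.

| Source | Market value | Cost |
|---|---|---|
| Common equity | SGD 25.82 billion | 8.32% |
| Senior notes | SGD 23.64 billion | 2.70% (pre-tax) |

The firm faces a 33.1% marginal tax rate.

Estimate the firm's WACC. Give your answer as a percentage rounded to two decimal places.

5.21%

Total capital V = 25.82 + 23.64 = 49.46.
Equity: weight = 25.82/49.46 = 0.5220; cost = 8.32%.
Senior notes: weight = 23.64/49.46 = 0.4780; after-tax cost = 2.7% × (1 − 33.1%) = 1.8063%.
WACC = 0.5220 × 8.3200% + 0.4780 × 1.8063% = 5.2067%.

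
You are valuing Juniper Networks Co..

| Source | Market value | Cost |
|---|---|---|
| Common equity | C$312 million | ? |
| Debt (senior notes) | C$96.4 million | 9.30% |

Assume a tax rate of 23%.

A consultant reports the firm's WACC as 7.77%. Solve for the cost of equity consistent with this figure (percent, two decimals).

7.96%

Total capital V = 312 + 96.4 = 408.4.
Equity weight = 312/408.4 = 0.7640.
Senior notes weight = 96.4/408.4 = 0.2360.
Debt contribution = 0.2360 × 9.3% × (1 − 23%) = 1.6903%.
Required equity contribution = 7.77% − 1.6903% = 6.0797%.
Re = 6.0797% / 0.7640 = 7.9582%.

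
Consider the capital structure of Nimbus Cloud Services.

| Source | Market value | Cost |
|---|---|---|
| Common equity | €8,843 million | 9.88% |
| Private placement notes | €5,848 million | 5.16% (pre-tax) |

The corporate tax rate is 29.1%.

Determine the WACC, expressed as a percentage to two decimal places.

7.40%

Total capital V = 8843 + 5848 = 14691.
Equity: weight = 8843/14691 = 0.6019; cost = 9.88%.
Private placement notes: weight = 5848/14691 = 0.3981; after-tax cost = 5.16% × (1 − 29.1%) = 3.6584%.
WACC = 0.6019 × 9.8800% + 0.3981 × 3.6584% = 7.4034%.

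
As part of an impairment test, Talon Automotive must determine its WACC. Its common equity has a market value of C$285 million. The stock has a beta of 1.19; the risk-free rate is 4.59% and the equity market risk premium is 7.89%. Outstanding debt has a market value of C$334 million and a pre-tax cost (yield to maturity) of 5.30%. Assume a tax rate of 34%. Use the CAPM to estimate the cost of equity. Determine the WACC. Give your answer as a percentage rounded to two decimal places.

Cost of equity via CAPM: Re = 4.59% + 1.19 × 7.89% = 13.9791%.
Total capital V = 285 + 334 = 619.
Equity: weight = 285/619 = 0.4604; cost = 13.9791%.
Debt: weight = 334/619 = 0.5396; after-tax cost = 5.3% × (1 − 34%) = 3.4980%.
WACC = 0.4604 × 13.9791% + 0.5396 × 3.4980% = 8.3237%.

8.32%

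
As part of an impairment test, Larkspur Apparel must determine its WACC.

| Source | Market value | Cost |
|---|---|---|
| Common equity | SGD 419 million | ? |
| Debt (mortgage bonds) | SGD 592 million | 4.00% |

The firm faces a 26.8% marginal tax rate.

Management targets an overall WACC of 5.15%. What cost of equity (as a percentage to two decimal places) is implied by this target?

8.29%

Total capital V = 419 + 592 = 1011.
Equity weight = 419/1011 = 0.4144.
Mortgage bonds weight = 592/1011 = 0.5856.
Debt contribution = 0.5856 × 4% × (1 − 26.8%) = 1.7145%.
Required equity contribution = 5.15% − 1.7145% = 3.4355%.
Re = 3.4355% / 0.4144 = 8.2894%.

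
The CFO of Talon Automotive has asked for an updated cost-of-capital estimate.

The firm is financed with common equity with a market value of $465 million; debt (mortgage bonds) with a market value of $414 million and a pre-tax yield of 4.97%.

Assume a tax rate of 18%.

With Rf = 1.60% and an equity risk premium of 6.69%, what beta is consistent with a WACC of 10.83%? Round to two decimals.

Total capital V = 465 + 414 = 879.
Equity weight = 465/879 = 0.5290.
Mortgage bonds weight = 414/879 = 0.4710.
Debt contribution = 0.4710 × 4.97% × (1 − 18%) = 1.9195%.
Required equity contribution = 10.83% − 1.9195% = 8.9105%  ⇒  Re = 16.8438%.
CAPM: 16.8438% = 1.6% + β × 6.69%  ⇒  β = 2.2786.

2.28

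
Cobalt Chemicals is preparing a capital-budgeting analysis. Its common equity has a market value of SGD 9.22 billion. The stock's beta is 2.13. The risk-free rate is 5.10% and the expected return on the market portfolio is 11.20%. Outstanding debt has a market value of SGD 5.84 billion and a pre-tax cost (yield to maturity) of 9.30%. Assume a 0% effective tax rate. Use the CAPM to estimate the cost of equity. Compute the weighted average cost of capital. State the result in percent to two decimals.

Market risk premium = 11.2% − 5.1% = 6.1%.
Cost of equity via CAPM: Re = 5.1% + 2.13 × 6.1% = 18.0930%.
Total capital V = 9.22 + 5.84 = 15.06.
Equity: weight = 9.22/15.06 = 0.6122; cost = 18.093%.
Debt: weight = 5.84/15.06 = 0.3878; after-tax cost = 9.3% × (1 − 0%) = 9.3000%.
WACC = 0.6122 × 18.0930% + 0.3878 × 9.3000% = 14.6832%.

14.68%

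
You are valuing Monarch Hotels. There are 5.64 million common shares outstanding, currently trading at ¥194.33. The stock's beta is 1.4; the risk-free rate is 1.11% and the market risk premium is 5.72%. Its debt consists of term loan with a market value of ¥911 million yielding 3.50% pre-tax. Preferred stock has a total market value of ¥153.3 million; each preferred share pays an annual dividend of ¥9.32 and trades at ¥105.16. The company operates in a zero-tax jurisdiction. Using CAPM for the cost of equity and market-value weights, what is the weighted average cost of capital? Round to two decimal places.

6.73%

Cost of equity via CAPM: Re = 1.11% + 1.4 × 5.72% = 9.1180%.
Cost of preferred: Rp = 9.32 / 105.16 = 8.8627%.
Market value of equity E = 194.33 × 5.64m = 1096.0212m.
Total capital V = 1096.0212 + 153.3 + 911 = 2160.3212.
Equity: weight = 1096.0212/2160.3212 = 0.5073; cost = 9.118%.
Preferred: weight = 153.3/2160.3212 = 0.0710; cost = 8.8627%.
Term loan: weight = 911/2160.3212 = 0.4217; after-tax cost = 3.5% × (1 − 0%) = 3.5000%.
WACC = 0.5073 × 9.1180% + 0.0710 × 8.8627% + 0.4217 × 3.5000% = 6.7308%.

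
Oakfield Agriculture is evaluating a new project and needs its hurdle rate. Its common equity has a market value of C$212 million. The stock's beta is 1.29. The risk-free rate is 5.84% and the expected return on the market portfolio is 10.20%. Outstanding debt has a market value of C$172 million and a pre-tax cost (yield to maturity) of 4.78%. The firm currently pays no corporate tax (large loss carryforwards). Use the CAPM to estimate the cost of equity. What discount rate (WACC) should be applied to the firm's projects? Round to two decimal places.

8.47%

Market risk premium = 10.2% − 5.84% = 4.36%.
Cost of equity via CAPM: Re = 5.84% + 1.29 × 4.36% = 11.4644%.
Total capital V = 212 + 172 = 384.
Equity: weight = 212/384 = 0.5521; cost = 11.4644%.
Debt: weight = 172/384 = 0.4479; after-tax cost = 4.78% × (1 − 0%) = 4.7800%.
WACC = 0.5521 × 11.4644% + 0.4479 × 4.7800% = 8.4703%.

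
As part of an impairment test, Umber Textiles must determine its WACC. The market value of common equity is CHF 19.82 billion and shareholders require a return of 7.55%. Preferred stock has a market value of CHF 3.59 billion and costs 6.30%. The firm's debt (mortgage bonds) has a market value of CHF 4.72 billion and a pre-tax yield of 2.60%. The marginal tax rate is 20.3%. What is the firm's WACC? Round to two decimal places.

6.47%

Total capital V = 19.82 + 3.59 + 4.72 = 28.13.
Equity: weight = 19.82/28.13 = 0.7046; cost = 7.55%.
Preferred: weight = 3.59/28.13 = 0.1276; cost = 6.3%.
Mortgage bonds: weight = 4.72/28.13 = 0.1678; after-tax cost = 2.6% × (1 − 20.3%) = 2.0722%.
WACC = 0.7046 × 7.5500% + 0.1276 × 6.3000% + 0.1678 × 2.0722% = 6.4713%.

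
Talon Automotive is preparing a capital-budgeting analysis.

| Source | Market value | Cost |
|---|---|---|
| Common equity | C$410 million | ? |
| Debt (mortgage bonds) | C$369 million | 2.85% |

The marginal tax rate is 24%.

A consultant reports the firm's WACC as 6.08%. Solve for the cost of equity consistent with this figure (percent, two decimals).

Total capital V = 410 + 369 = 779.
Equity weight = 410/779 = 0.5263.
Mortgage bonds weight = 369/779 = 0.4737.
Debt contribution = 0.4737 × 2.85% × (1 − 24%) = 1.0260%.
Required equity contribution = 6.08% − 1.0260% = 5.0540%.
Re = 5.0540% / 0.5263 = 9.6026%.

9.60%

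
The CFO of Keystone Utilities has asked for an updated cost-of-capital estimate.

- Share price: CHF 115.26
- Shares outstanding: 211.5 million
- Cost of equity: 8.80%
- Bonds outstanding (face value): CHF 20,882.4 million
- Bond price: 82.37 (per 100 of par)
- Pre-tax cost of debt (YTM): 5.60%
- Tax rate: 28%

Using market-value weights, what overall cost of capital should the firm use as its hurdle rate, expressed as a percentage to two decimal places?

Market value of equity E = 115.26 × 211.5m = 24377.49m. Market value of debt D = 20882.4m × 82.37/100 = 17200.83288m.
Total capital V = 24377.49 + 17200.83288 = 41578.32288.
Equity: weight = 24377.49/41578.32288 = 0.5863; cost = 8.8%.
Bonds outstanding: weight = 17200.83288/41578.32288 = 0.4137; after-tax cost = 5.6% × (1 − 28%) = 4.0320%.
WACC = 0.5863 × 8.8000% + 0.4137 × 4.0320% = 6.8275%.

6.83%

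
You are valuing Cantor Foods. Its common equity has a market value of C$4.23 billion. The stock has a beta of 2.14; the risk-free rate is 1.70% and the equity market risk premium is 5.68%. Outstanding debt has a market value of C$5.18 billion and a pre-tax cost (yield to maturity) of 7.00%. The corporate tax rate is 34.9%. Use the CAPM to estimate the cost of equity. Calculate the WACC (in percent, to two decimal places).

8.74%

Cost of equity via CAPM: Re = 1.7% + 2.14 × 5.68% = 13.8552%.
Total capital V = 4.23 + 5.18 = 9.41.
Equity: weight = 4.23/9.41 = 0.4495; cost = 13.8552%.
Debt: weight = 5.18/9.41 = 0.5505; after-tax cost = 7% × (1 − 34.9%) = 4.5570%.
WACC = 0.4495 × 13.8552% + 0.5505 × 4.5570% = 8.7367%.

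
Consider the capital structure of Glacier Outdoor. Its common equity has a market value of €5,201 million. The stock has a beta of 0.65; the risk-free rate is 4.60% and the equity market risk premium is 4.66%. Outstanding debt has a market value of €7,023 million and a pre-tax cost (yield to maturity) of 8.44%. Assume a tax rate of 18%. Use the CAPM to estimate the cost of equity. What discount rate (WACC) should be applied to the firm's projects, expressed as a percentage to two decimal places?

Cost of equity via CAPM: Re = 4.6% + 0.65 × 4.66% = 7.6290%.
Total capital V = 5201 + 7023 = 12224.
Equity: weight = 5201/12224 = 0.4255; cost = 7.629%.
Debt: weight = 7023/12224 = 0.5745; after-tax cost = 8.44% × (1 − 18%) = 6.9208%.
WACC = 0.4255 × 7.6290% + 0.5745 × 6.9208% = 7.2221%.

7.22%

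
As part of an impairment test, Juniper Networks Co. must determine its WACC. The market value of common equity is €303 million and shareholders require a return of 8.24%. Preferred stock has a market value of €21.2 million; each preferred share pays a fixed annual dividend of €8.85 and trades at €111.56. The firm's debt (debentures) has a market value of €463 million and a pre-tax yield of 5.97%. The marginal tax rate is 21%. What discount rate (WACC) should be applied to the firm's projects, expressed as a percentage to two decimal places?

Cost of preferred: Rp = 8.85 / 111.56 = 7.9330%.
Total capital V = 303 + 21.2 + 463 = 787.2.
Equity: weight = 303/787.2 = 0.3849; cost = 8.24%.
Preferred: weight = 21.2/787.2 = 0.0269; cost = 7.933%.
Debentures: weight = 463/787.2 = 0.5882; after-tax cost = 5.97% × (1 − 21%) = 4.7163%.
WACC = 0.3849 × 8.2400% + 0.0269 × 7.9330% + 0.5882 × 4.7163% = 6.1592%.

6.16%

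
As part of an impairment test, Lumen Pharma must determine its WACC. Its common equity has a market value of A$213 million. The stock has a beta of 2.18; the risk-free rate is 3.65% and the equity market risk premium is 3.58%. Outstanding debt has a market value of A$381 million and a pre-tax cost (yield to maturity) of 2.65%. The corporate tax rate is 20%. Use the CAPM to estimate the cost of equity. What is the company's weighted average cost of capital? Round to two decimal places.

Cost of equity via CAPM: Re = 3.65% + 2.18 × 3.58% = 11.4544%.
Total capital V = 213 + 381 = 594.
Equity: weight = 213/594 = 0.3586; cost = 11.4544%.
Debt: weight = 381/594 = 0.6414; after-tax cost = 2.65% × (1 − 20%) = 2.1200%.
WACC = 0.3586 × 11.4544% + 0.6414 × 2.1200% = 5.4672%.

5.47%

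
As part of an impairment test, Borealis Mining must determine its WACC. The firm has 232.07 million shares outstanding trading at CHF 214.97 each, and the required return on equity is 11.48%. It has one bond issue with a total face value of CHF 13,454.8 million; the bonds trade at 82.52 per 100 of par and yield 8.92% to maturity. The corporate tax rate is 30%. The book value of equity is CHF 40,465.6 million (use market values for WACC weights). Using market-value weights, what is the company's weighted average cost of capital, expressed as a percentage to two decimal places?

Market value of equity E = 214.97 × 232.07m = 49888.0879m. Market value of debt D = 13454.8m × 82.52/100 = 11102.90096m.
Total capital V = 49888.0879 + 11102.90096 = 60990.98886.
Equity: weight = 49888.0879/60990.98886 = 0.8180; cost = 11.48%.
Bonds outstanding: weight = 11102.90096/60990.98886 = 0.1820; after-tax cost = 8.92% × (1 − 30%) = 6.2440%.
WACC = 0.8180 × 11.4800% + 0.1820 × 6.2440% = 10.5268%.

10.53%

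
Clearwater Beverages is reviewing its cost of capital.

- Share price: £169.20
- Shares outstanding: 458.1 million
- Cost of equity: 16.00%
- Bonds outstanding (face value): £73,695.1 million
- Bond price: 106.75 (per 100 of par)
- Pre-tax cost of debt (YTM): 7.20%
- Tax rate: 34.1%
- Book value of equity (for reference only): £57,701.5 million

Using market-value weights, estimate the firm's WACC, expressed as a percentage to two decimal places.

10.33%

Market value of equity E = 169.2 × 458.1m = 77510.52m. Market value of debt D = 73695.1m × 106.75/100 = 78669.51925m.
Total capital V = 77510.52 + 78669.51925 = 156180.03925.
Equity: weight = 77510.52/156180.03925 = 0.4963; cost = 16%.
Bonds outstanding: weight = 78669.51925/156180.03925 = 0.5037; after-tax cost = 7.2% × (1 − 34.1%) = 4.7448%.
WACC = 0.4963 × 16.0000% + 0.5037 × 4.7448% = 10.3306%.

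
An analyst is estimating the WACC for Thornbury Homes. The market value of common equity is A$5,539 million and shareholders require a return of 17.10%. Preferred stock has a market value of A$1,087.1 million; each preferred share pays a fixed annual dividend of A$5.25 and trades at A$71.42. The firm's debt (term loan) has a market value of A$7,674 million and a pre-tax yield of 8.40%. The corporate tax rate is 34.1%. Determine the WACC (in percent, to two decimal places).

10.15%

Cost of preferred: Rp = 5.25 / 71.42 = 7.3509%.
Total capital V = 5539 + 1087.1 + 7674 = 14300.1.
Equity: weight = 5539/14300.1 = 0.3873; cost = 17.1%.
Preferred: weight = 1087.1/14300.1 = 0.0760; cost = 7.3509%.
Term loan: weight = 7674/14300.1 = 0.5366; after-tax cost = 8.4% × (1 − 34.1%) = 5.5356%.
WACC = 0.3873 × 17.1000% + 0.0760 × 7.3509% + 0.5366 × 5.5356% = 10.1530%.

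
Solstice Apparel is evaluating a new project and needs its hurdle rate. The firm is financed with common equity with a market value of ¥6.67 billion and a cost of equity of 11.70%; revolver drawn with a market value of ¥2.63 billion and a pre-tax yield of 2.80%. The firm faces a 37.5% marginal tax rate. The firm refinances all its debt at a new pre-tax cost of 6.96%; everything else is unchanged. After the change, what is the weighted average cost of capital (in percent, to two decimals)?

9.62%

After the change:
Total capital V = 6.67 + 2.63 = 9.3.
Equity: weight = 6.67/9.3 = 0.7172; cost = 11.7%.
Revolver drawn: weight = 2.63/9.3 = 0.2828; after-tax cost = 6.96% × (1 − 37.5%) = 4.3500%.
WACC = 0.7172 × 11.7000% + 0.2828 × 4.3500% = 9.6215%.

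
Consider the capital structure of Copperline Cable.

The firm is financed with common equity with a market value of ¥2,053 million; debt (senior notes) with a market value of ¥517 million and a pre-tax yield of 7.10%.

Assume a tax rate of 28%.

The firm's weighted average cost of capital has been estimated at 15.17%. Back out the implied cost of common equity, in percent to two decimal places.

Total capital V = 2053 + 517 = 2570.
Equity weight = 2053/2570 = 0.7988.
Senior notes weight = 517/2570 = 0.2012.
Debt contribution = 0.2012 × 7.1% × (1 − 28%) = 1.0284%.
Required equity contribution = 15.17% − 1.0284% = 14.1416%.
Re = 14.1416% / 0.7988 = 17.7029%.

17.70%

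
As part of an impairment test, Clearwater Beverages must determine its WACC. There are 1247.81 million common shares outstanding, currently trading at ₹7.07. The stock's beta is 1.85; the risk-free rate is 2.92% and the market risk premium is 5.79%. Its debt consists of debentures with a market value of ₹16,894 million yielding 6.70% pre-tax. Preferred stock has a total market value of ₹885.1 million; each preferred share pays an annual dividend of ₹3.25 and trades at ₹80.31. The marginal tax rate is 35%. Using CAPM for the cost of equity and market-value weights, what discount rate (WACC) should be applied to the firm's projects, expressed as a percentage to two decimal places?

Cost of equity via CAPM: Re = 2.92% + 1.85 × 5.79% = 13.6315%.
Cost of preferred: Rp = 3.25 / 80.31 = 4.0468%.
Market value of equity E = 7.07 × 1247.81m = 8822.0167m.
Total capital V = 8822.0167 + 885.1 + 16894 = 26601.1167.
Equity: weight = 8822.0167/26601.1167 = 0.3316; cost = 13.6315%.
Preferred: weight = 885.1/26601.1167 = 0.0333; cost = 4.0468%.
Debentures: weight = 16894/26601.1167 = 0.6351; after-tax cost = 6.7% × (1 − 35%) = 4.3550%.
WACC = 0.3316 × 13.6315% + 0.0333 × 4.0468% + 0.6351 × 4.3550% = 7.4212%.

7.42%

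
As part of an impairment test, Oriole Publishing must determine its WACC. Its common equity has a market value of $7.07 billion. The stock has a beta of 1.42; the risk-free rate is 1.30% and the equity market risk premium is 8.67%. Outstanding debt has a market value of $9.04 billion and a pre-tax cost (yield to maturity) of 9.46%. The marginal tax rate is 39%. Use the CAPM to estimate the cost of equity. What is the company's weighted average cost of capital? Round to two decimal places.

9.21%

Cost of equity via CAPM: Re = 1.3% + 1.42 × 8.67% = 13.6114%.
Total capital V = 7.07 + 9.04 = 16.11.
Equity: weight = 7.07/16.11 = 0.4389; cost = 13.6114%.
Debt: weight = 9.04/16.11 = 0.5611; after-tax cost = 9.46% × (1 − 39%) = 5.7706%.
WACC = 0.4389 × 13.6114% + 0.5611 × 5.7706% = 9.2116%.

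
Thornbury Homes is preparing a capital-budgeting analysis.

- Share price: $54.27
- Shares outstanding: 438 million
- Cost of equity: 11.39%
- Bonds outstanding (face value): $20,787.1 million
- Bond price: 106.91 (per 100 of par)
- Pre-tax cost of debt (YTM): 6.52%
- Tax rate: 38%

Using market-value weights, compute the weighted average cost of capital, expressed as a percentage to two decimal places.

7.84%

Market value of equity E = 54.27 × 438m = 23770.26m. Market value of debt D = 20787.1m × 106.91/100 = 22223.48861m.
Total capital V = 23770.26 + 22223.48861 = 45993.74861.
Equity: weight = 23770.26/45993.74861 = 0.5168; cost = 11.39%.
Bonds outstanding: weight = 22223.48861/45993.74861 = 0.4832; after-tax cost = 6.52% × (1 − 38%) = 4.0424%.
WACC = 0.5168 × 11.3900% + 0.4832 × 4.0424% = 7.8398%.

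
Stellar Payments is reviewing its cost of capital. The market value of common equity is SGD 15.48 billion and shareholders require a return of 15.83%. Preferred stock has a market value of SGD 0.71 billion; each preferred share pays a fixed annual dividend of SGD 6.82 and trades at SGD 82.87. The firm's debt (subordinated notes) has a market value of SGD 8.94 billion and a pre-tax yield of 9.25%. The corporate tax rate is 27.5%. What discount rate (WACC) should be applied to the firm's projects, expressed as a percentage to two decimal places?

12.37%

Cost of preferred: Rp = 6.82 / 82.87 = 8.2298%.
Total capital V = 15.48 + 0.71 + 8.94 = 25.13.
Equity: weight = 15.48/25.13 = 0.6160; cost = 15.83%.
Preferred: weight = 0.71/25.13 = 0.0283; cost = 8.2298%.
Subordinated notes: weight = 8.94/25.13 = 0.3558; after-tax cost = 9.25% × (1 − 27.5%) = 6.7062%.
WACC = 0.6160 × 15.8300% + 0.0283 × 8.2298% + 0.3558 × 6.7062% = 12.3695%.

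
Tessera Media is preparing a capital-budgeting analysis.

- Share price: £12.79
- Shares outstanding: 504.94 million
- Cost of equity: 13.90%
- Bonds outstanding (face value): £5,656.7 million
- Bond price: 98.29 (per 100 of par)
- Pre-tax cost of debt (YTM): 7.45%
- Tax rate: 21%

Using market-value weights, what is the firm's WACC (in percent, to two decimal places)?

10.19%

Market value of equity E = 12.79 × 504.94m = 6458.1826m. Market value of debt D = 5656.7m × 98.29/100 = 5559.97043m.
Total capital V = 6458.1826 + 5559.97043 = 12018.15303.
Equity: weight = 6458.1826/12018.15303 = 0.5374; cost = 13.9%.
Bonds outstanding: weight = 5559.97043/12018.15303 = 0.4626; after-tax cost = 7.45% × (1 − 21%) = 5.8855%.
WACC = 0.5374 × 13.9000% + 0.4626 × 5.8855% = 10.1922%.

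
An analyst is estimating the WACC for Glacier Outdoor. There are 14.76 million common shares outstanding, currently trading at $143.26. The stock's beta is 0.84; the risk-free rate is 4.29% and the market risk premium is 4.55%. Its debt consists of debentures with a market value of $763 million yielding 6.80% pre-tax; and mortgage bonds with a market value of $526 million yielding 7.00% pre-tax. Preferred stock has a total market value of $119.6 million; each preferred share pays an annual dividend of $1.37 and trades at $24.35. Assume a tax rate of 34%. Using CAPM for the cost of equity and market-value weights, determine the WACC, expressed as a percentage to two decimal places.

6.72%

Cost of equity via CAPM: Re = 4.29% + 0.84 × 4.55% = 8.1120%.
Cost of preferred: Rp = 1.37 / 24.35 = 5.6263%.
Market value of equity E = 143.26 × 14.76m = 2114.5176m.
Total capital V = 2114.5176 + 119.6 + 763 + 526 = 3523.1176.
Equity: weight = 2114.5176/3523.1176 = 0.6002; cost = 8.112%.
Preferred: weight = 119.6/3523.1176 = 0.0339; cost = 5.6263%.
Debentures: weight = 763/3523.1176 = 0.2166; after-tax cost = 6.8% × (1 − 34%) = 4.4880%.
Mortgage bonds: weight = 526/3523.1176 = 0.1493; after-tax cost = 7% × (1 − 34%) = 4.6200%.
WACC = 0.6002 × 8.1120% + 0.0339 × 5.6263% + 0.2166 × 4.4880% + 0.1493 × 4.6200% = 6.7214%.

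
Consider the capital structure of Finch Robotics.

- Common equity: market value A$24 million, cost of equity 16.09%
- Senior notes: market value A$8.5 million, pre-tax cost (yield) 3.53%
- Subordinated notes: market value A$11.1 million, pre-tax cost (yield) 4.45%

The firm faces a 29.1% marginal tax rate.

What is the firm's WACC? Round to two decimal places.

10.15%

Total capital V = 24 + 8.5 + 11.1 = 43.6.
Equity: weight = 24/43.6 = 0.5505; cost = 16.09%.
Senior notes: weight = 8.5/43.6 = 0.1950; after-tax cost = 3.53% × (1 − 29.1%) = 2.5028%.
Subordinated notes: weight = 11.1/43.6 = 0.2546; after-tax cost = 4.45% × (1 − 29.1%) = 3.1551%.
WACC = 0.5505 × 16.0900% + 0.1950 × 2.5028% + 0.2546 × 3.1551% = 10.1480%.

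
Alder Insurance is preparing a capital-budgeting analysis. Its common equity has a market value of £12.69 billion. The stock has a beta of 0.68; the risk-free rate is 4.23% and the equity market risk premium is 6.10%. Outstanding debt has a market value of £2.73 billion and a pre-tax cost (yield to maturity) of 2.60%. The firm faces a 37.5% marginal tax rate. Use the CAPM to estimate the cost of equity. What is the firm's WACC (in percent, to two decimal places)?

Cost of equity via CAPM: Re = 4.23% + 0.68 × 6.1% = 8.3780%.
Total capital V = 12.69 + 2.73 = 15.42.
Equity: weight = 12.69/15.42 = 0.8230; cost = 8.378%.
Debt: weight = 2.73/15.42 = 0.1770; after-tax cost = 2.6% × (1 − 37.5%) = 1.6250%.
WACC = 0.8230 × 8.3780% + 0.1770 × 1.6250% = 7.1824%.

7.18%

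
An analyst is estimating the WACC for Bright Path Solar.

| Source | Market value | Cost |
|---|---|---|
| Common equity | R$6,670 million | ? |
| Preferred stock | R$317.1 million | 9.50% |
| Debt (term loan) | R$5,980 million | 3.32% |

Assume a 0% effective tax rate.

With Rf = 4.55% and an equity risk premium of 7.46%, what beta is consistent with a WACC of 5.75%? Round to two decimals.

0.43

Total capital V = 6670 + 317.1 + 5980 = 12967.1.
Equity weight = 6670/12967.1 = 0.5144.
Preferred weight = 317.1/12967.1 = 0.0245.
Term loan weight = 5980/12967.1 = 0.4612.
Debt contribution = 0.4612 × 3.32% × (1 − 0%) = 1.5311%.
Preferred contribution = 0.0245 × 9.5% = 0.2323%.
Required equity contribution = 5.75% − 1.7634% = 3.9866%  ⇒  Re = 7.7503%.
CAPM: 7.7503% = 4.55% + β × 7.46%  ⇒  β = 0.4290.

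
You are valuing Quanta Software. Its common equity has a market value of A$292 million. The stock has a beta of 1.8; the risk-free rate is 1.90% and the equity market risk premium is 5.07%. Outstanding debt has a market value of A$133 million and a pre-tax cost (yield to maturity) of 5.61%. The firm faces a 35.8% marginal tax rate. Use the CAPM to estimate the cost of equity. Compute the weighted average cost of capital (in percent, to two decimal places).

8.70%

Cost of equity via CAPM: Re = 1.9% + 1.8 × 5.07% = 11.0260%.
Total capital V = 292 + 133 = 425.
Equity: weight = 292/425 = 0.6871; cost = 11.026%.
Debt: weight = 133/425 = 0.3129; after-tax cost = 5.61% × (1 − 35.8%) = 3.6016%.
WACC = 0.6871 × 11.0260% + 0.3129 × 3.6016% = 8.7026%.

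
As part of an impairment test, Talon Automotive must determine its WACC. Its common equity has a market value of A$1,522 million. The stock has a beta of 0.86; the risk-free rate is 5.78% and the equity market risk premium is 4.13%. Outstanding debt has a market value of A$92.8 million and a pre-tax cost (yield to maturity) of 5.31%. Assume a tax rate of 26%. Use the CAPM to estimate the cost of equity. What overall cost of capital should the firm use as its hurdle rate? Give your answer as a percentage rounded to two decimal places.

Cost of equity via CAPM: Re = 5.78% + 0.86 × 4.13% = 9.3318%.
Total capital V = 1522 + 92.8 = 1614.8.
Equity: weight = 1522/1614.8 = 0.9425; cost = 9.3318%.
Debt: weight = 92.8/1614.8 = 0.0575; after-tax cost = 5.31% × (1 − 26%) = 3.9294%.
WACC = 0.9425 × 9.3318% + 0.0575 × 3.9294% = 9.0213%.

9.02%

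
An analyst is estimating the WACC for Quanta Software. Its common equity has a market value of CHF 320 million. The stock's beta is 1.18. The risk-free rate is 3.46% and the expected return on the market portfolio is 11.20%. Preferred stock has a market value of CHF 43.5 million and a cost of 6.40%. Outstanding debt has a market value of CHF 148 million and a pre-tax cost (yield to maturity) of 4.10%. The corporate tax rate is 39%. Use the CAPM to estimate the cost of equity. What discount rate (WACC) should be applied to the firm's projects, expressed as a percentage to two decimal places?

Market risk premium = 11.2% − 3.46% = 7.74%.
Cost of equity via CAPM: Re = 3.46% + 1.18 × 7.74% = 12.5932%.
Total capital V = 320 + 43.5 + 148 = 511.5.
Equity: weight = 320/511.5 = 0.6256; cost = 12.5932%.
Preferred: weight = 43.5/511.5 = 0.0850; cost = 6.4%.
Debt: weight = 148/511.5 = 0.2893; after-tax cost = 4.1% × (1 − 39%) = 2.5010%.
WACC = 0.6256 × 12.5932% + 0.0850 × 6.4000% + 0.2893 × 2.5010% = 9.1464%.

9.15%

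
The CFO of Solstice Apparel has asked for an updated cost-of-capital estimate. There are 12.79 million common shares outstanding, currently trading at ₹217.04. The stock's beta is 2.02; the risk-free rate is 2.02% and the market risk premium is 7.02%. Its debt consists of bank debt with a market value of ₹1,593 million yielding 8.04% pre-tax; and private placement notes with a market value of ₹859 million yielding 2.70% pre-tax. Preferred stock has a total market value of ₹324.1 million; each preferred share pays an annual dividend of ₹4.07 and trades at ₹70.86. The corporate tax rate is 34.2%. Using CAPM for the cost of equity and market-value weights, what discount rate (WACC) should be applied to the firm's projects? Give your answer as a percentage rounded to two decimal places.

10.23%

Cost of equity via CAPM: Re = 2.02% + 2.02 × 7.02% = 16.2004%.
Cost of preferred: Rp = 4.07 / 70.86 = 5.7437%.
Market value of equity E = 217.04 × 12.79m = 2775.9416m.
Total capital V = 2775.9416 + 324.1 + 1593 + 859 = 5552.0416.
Equity: weight = 2775.9416/5552.0416 = 0.5000; cost = 16.2004%.
Preferred: weight = 324.1/5552.0416 = 0.0584; cost = 5.7437%.
Bank debt: weight = 1593/5552.0416 = 0.2869; after-tax cost = 8.04% × (1 − 34.2%) = 5.2903%.
Private placement notes: weight = 859/5552.0416 = 0.1547; after-tax cost = 2.7% × (1 − 34.2%) = 1.7766%.
WACC = 0.5000 × 16.2004% + 0.0584 × 5.7437% + 0.2869 × 5.2903% + 0.1547 × 1.7766% = 10.2280%.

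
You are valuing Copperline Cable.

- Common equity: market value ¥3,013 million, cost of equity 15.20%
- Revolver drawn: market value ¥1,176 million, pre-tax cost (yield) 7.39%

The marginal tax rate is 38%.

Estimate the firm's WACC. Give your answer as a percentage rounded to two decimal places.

12.22%

Total capital V = 3013 + 1176 = 4189.
Equity: weight = 3013/4189 = 0.7193; cost = 15.2%.
Revolver drawn: weight = 1176/4189 = 0.2807; after-tax cost = 7.39% × (1 − 38%) = 4.5818%.
WACC = 0.7193 × 15.2000% + 0.2807 × 4.5818% = 12.2191%.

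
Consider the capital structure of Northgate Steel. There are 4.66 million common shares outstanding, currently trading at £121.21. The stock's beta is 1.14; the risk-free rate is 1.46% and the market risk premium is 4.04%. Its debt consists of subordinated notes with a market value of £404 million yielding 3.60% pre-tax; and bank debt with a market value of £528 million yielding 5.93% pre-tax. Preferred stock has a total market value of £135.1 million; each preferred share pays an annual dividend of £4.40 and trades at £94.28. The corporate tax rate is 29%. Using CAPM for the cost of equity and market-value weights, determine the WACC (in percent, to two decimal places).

4.48%

Cost of equity via CAPM: Re = 1.46% + 1.14 × 4.04% = 6.0656%.
Cost of preferred: Rp = 4.4 / 94.28 = 4.6669%.
Market value of equity E = 121.21 × 4.66m = 564.8386m.
Total capital V = 564.8386 + 135.1 + 404 + 528 = 1631.9386.
Equity: weight = 564.8386/1631.9386 = 0.3461; cost = 6.0656%.
Preferred: weight = 135.1/1631.9386 = 0.0828; cost = 4.6669%.
Subordinated notes: weight = 404/1631.9386 = 0.2476; after-tax cost = 3.6% × (1 − 29%) = 2.5560%.
Bank debt: weight = 528/1631.9386 = 0.3235; after-tax cost = 5.93% × (1 − 29%) = 4.2103%.
WACC = 0.3461 × 6.0656% + 0.0828 × 4.6669% + 0.2476 × 2.5560% + 0.3235 × 4.2103% = 4.4807%.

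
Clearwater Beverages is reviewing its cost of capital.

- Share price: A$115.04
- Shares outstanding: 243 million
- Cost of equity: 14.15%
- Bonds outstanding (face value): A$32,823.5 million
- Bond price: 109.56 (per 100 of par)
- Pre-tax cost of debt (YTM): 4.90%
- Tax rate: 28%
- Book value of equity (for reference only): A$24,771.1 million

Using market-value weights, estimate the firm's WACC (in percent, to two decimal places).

8.17%

Market value of equity E = 115.04 × 243m = 27954.72m. Market value of debt D = 32823.5m × 109.56/100 = 35961.4266m.
Total capital V = 27954.72 + 35961.4266 = 63916.1466.
Equity: weight = 27954.72/63916.1466 = 0.4374; cost = 14.15%.
Bonds outstanding: weight = 35961.4266/63916.1466 = 0.5626; after-tax cost = 4.9% × (1 − 28%) = 3.5280%.
WACC = 0.4374 × 14.1500% + 0.5626 × 3.5280% = 8.1737%.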